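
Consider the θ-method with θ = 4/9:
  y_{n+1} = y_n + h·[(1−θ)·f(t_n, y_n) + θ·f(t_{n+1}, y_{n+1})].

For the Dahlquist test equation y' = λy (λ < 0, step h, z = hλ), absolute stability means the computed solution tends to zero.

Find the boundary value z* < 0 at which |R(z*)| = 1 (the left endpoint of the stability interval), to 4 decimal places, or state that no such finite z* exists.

Set f=λy, z=hλ:
  y_{n+1} = y_n + z·[5/9·y_n + 4/9·y_{n+1}] ⇒ (1 − 4/9z)y_{n+1} = (1 + 5/9z)y_n
  ⇒ R(z) = (1 + 5/9z)/(1 − 4/9z).

Find x<0 with |R(x)|<1.
x=-1.02: |R|=0.2982
R=−1: 1+5/9x = −1+4/9x ⇒ -1/9x=2 ⇒ x=2/(-1/9)=-18.0000
Confirm numerically:
  x=-10.769: |R|=0.86115 <1
  x=-10.314: |R|=0.84706 <1
  x=-7.326: |R|=0.72133 <1
  x=-18.249: |R|=1.00304 >1
  x=-18.235: |R|=1.00287 >1
  x=-18.182: |R|=1.00223 >1
Interval (-18.0000, 0).

z* = -18.0000.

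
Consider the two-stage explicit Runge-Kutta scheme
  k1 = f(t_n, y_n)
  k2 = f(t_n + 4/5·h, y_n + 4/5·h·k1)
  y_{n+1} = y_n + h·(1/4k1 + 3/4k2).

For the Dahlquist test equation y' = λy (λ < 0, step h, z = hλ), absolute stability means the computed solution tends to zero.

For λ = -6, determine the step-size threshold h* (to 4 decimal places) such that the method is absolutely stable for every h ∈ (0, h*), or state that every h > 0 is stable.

(-1.6667,0); λ=-6 ⇒ h* = (5/3)/6 = 0.2778.

On y'=λy, z=hλ:
  k1=λy_n ⇒ h·k1=z·y_n;  k2=λ(1+4/5z)y_n ⇒ h·k2=z(1+4/5z)y_n
  y_{n+1}/y_n = 1 + 1/4z + 3/4z(1+4/5z) = 1 + z + 3/5z²
  ⇒ R(z) = 1 + z + 3/5z².

Find x<0 with |R(x)|<1.
x=-0.33: |R|=0.7353
R=1: x+3/5x²=0 ⇒ x=−5/3=-1.6667; min R=1−1/(4·3/5)=0.5833>−1
Confirm numerically:
  x=-1.500: |R|=0.85000 <1
  x=-1.080: |R|=0.61984 <1
  x=-1.004: |R|=0.60081 <1
  x=-0.964: |R|=0.59358 <1
  x=-2.004: |R|=1.40561 >1
  x=-1.983: |R|=1.37637 >1
So |R|<1 on (-1.6667, 0).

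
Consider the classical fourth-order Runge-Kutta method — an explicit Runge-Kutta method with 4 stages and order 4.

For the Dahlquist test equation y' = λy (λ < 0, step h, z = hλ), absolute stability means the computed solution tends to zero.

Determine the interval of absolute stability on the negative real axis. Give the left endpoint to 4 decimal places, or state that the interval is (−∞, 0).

With y'=λy (z=hλ):
  order 4, 4-stage ⇒ R(z)=1+z+z^2/2+z^3/6+z^4/24
  (e.g. R(-0.78)=0.46053, |R|=0.46053)

Boundary: |R(x)|=1, x<0.
x=-0.78: |R|=0.4605
|R(-2.73)|=0.9198 |R(-2.53)|=0.6786 |R(-1.6)|=0.2704
Bisect:
  x_lo=-3.4359 |R|=2.5134  x_hi=-0.2895 |R|=0.7487
  mid=-1.86268 |R|=0.29657 →hi
  mid=-2.64929 |R|=0.81358 →hi
  mid=-3.04259 |R|=1.46248 →lo
  mid=-2.84594 |R|=1.09536 →lo
  mid=-2.74762 |R|=0.94467 →hi
  mid=-2.79678 |R|=1.01746 →lo
  mid=-2.77220 |R|=0.98044 →hi
  ...
  [-2.78545,-2.78526] ⇒ x*=-2.7853
Stable set (-2.7853, 0).

(-2.7853, 0).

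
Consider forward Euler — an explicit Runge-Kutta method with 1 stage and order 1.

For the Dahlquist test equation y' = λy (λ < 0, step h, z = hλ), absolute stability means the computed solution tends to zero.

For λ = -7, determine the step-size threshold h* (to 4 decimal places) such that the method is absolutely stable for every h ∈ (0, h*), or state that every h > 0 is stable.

(-2.0000,0); λ=-7 ⇒ h* = 0.2857.

With y'=λy (z=hλ):
  order 1, 1-stage ⇒ R(z)=1+z
  (e.g. R(-1.09)=-0.09000, |R|=0.09000)

Need |R(x)|<1, x<0.
x=-1.09: |R|=0.0900
|R(-1.47)|=0.4700 |R(-1.2)|=0.2000 |R(-1.02)|=0.0200
Bisect:
  x_lo=-2.6570 |R|=1.6570  x_hi=-0.2291 |R|=0.7709
  mid=-1.44302 |R|=0.44302 →hi
  mid=-2.04999 |R|=1.04999 →lo
  mid=-1.74650 |R|=0.74650 →hi
  mid=-1.89825 |R|=0.89825 →hi
  mid=-1.97412 |R|=0.97412 →hi
  mid=-2.01205 |R|=1.01205 →lo
  mid=-1.99309 |R|=0.99309 →hi
  mid=-2.00257 |R|=1.00257 →lo
  mid=-1.99783 |R|=0.99783 →hi
  mid=-2.00020 |R|=1.00020 →lo
  ...
  [-2.00005,-1.99990] ⇒ x*=-2.0000
Interval (-2.0000, 0).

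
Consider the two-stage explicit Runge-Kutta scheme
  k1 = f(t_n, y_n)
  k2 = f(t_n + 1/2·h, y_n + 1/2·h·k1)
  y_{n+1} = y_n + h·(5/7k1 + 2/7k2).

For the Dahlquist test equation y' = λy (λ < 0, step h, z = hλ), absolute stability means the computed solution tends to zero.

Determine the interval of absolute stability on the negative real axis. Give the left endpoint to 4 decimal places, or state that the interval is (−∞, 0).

Set f=λy, z=hλ:
  k1=λy_n ⇒ h·k1=z·y_n;  k2=λ(1+1/2z)y_n ⇒ h·k2=z(1+1/2z)y_n
  y_{n+1}/y_n = 1 + 5/7z + 2/7z(1+1/2z) = 1 + z + 1/7z²
  R(z) = 1 + z + 1/7z².

Solve |R(x)|<1 on ℝ⁻.
x=-0.53: |R|=0.5101
R=1: x+1/7x²=0 ⇒ x=−7=-7.0000; min R=1−1/(4·1/7)=-0.7500>−1
Confirm numerically:
  x=-5.798: |R|=0.00440 <1
  x=-4.200: |R|=0.68000 <1
  x=-3.196: |R|=0.73680 <1
  x=-7.299: |R|=1.31177 >1
  x=-7.136: |R|=1.13864 >1
So |R|<1 on (-7.0000, 0).

(-7.0000, 0).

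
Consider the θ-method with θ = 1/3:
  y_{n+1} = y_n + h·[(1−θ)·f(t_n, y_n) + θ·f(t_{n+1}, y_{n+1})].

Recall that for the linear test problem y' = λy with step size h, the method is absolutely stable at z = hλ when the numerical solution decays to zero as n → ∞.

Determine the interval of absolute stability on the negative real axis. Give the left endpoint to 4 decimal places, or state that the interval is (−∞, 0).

(-6.0000, 0).

Test eqn y'=λy, z=hλ:
  y_{n+1} = y_n + z·[2/3·y_n + 1/3·y_{n+1}] ⇒ (1 − 1/3z)y_{n+1} = (1 + 2/3z)y_n
  Hence R(z) = (1 + 2/3z)/(1 − 1/3z).

Find x<0 with |R(x)|<1.
x=-1.26: |R|=0.1127
R=−1: 1+2/3x = −1+1/3x ⇒ -1/3x=2 ⇒ x=2/(-1/3)=-6.0000
Confirm numerically:
  x=-4.836: |R|=0.85145 <1
  x=-3.845: |R|=0.68517 <1
  x=-3.097: |R|=0.52386 <1
  x=-3.021: |R|=0.50523 <1
  x=-6.460: |R|=1.04863 >1
  x=-6.051: |R|=1.00563 >1
Interval (-6.0000, 0).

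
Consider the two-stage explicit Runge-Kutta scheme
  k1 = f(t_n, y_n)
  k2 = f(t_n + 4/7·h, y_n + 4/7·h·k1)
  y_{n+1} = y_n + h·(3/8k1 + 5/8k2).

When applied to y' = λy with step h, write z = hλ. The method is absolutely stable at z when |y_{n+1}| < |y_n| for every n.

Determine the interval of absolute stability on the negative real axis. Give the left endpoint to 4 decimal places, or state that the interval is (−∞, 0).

With y'=λy (z=hλ):
  k1=λy_n ⇒ h·k1=z·y_n;  k2=λ(1+4/7z)y_n ⇒ h·k2=z(1+4/7z)y_n
  y_{n+1}/y_n = 1 + 3/8z + 5/8z(1+4/7z) = 1 + z + 5/14z²
  Hence R(z) = 1 + z + 5/14z².

Need |R(x)|<1, x<0.
x=-0.78: |R|=0.4373
R=1: x+5/14x²=0 ⇒ x=−14/5=-2.8000; min R=1−1/(4·5/14)=0.3000>−1
Confirm numerically:
  x=-2.683: |R|=0.88789 <1
  x=-2.608: |R|=0.82117 <1
  x=-2.591: |R|=0.80660 <1
  x=-1.519: |R|=0.30506 <1
  x=-3.170: |R|=1.41889 >1
  x=-2.959: |R|=1.16803 >1
  x=-2.875: |R|=1.07701 >1
Stable set (-2.8000, 0).

z∈(-2.8000,0).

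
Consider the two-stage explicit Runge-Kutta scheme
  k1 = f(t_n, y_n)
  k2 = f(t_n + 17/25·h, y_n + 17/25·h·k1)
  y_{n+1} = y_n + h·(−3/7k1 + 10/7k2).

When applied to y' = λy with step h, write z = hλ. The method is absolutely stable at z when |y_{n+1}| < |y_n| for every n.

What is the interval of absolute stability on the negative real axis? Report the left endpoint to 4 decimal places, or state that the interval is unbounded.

(-1.0294, 0).

With y'=λy (z=hλ):
  k1=λy_n ⇒ h·k1=z·y_n;  k2=λ(1+17/25z)y_n ⇒ h·k2=z(1+17/25z)y_n
  y_{n+1}/y_n = 1 − 3/7z + 10/7z(1+17/25z) = 1 + z + 34/35z²
  R(z) = 1 + z + 34/35z².

Boundary: |R(x)|=1, x<0.
x=-1.29: |R|=1.3266
R=1: x+34/35x²=0 ⇒ x=−35/34=-1.0294; min R=1−1/(4·34/35)=0.7426>−1
Confirm numerically:
  x=-0.878: |R|=0.87086 <1
  x=-0.850: |R|=0.85186 <1
  x=-0.812: |R|=0.82851 <1
  x=-0.701: |R|=0.77636 <1
  x=-1.537: |R|=1.75787 >1
  x=-1.348: |R|=1.41719 >1
  x=-1.094: |R|=1.06864 >1
So |R|<1 on (-1.0294, 0).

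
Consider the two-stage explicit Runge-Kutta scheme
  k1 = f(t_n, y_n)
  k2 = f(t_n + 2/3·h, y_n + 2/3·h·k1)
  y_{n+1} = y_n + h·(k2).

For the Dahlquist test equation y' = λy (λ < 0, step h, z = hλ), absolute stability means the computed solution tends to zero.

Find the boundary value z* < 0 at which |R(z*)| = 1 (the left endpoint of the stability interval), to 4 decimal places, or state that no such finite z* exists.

left endpoint -1.5000.

Test eqn y'=λy, z=hλ:
  k1=λy_n ⇒ h·k1=z·y_n;  k2=λ(1+2/3z)y_n ⇒ h·k2=z(1+2/3z)y_n
  y_{n+1}/y_n = 1 + z(1+2/3z) = 1 + z + 2/3z²
  Hence R(z) = 1 + z + 2/3z².

Boundary: |R(x)|=1, x<0.
x=-1.43: |R|=0.9333
R=1: x+2/3x²=0 ⇒ x=−3/2=-1.5000; min R=1−1/(4·2/3)=0.6250>−1
Confirm numerically:
  x=-1.160: |R|=0.73707 <1
  x=-1.025: |R|=0.67542 <1
  x=-0.895: |R|=0.63902 <1
  x=-2.035: |R|=1.72582 >1
  x=-1.598: |R|=1.10440 >1
  x=-1.532: |R|=1.03268 >1
So |R|<1 on (-1.5000, 0).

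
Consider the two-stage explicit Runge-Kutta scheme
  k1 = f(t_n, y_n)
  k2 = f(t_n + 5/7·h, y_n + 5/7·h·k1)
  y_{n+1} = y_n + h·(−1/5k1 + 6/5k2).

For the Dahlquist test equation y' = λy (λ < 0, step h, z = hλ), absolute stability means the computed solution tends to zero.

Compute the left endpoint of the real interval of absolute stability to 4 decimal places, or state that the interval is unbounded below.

Test eqn y'=λy, z=hλ:
  k1=λy_n ⇒ h·k1=z·y_n;  k2=λ(1+5/7z)y_n ⇒ h·k2=z(1+5/7z)y_n
  y_{n+1}/y_n = 1 − 1/5z + 6/5z(1+5/7z) = 1 + z + 6/7z²
  so R(z) = 1 + z + 6/7z².

Need |R(x)|<1, x<0.
x=-1.66: |R|=1.7019
R=1: x+6/7x²=0 ⇒ x=−7/6=-1.1667; min R=1−1/(4·6/7)=0.7083>−1
Confirm numerically:
  x=-0.841: |R|=0.76524 <1
  x=-0.575: |R|=0.70839 <1
  x=-0.501: |R|=0.71414 <1
  x=-1.504: |R|=1.43487 >1
  x=-1.417: |R|=1.30405 >1
Interval (-1.1667, 0).

z* = -1.1667.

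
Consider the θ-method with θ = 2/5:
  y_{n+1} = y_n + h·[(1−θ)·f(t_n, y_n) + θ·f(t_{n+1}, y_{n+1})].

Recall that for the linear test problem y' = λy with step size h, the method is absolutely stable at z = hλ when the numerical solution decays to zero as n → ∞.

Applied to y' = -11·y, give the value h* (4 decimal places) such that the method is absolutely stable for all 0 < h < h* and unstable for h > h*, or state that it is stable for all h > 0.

(-10.0000,0); λ=-11 ⇒ h* = (10)/11 = 0.9091.

With y'=λy (z=hλ):
  y_{n+1} = y_n + z·[3/5·y_n + 2/5·y_{n+1}] ⇒ (1 − 2/5z)y_{n+1} = (1 + 3/5z)y_n
  Hence R(z) = (1 + 3/5z)/(1 − 2/5z).

Find x<0 with |R(x)|<1.
x=-1.28: |R|=0.1534
R=−1: 1+3/5x = −1+2/5x ⇒ -1/5x=2 ⇒ x=2/(-1/5)=-10.0000
Confirm numerically:
  x=-9.880: |R|=0.99515 <1
  x=-9.788: |R|=0.99137 <1
  x=-6.595: |R|=0.81281 <1
  x=-6.296: |R|=0.78945 <1
  x=-10.594: |R|=1.02268 >1
  x=-10.250: |R|=1.00980 >1
  x=-10.114: |R|=1.00452 >1
Stable set (-10.0000, 0).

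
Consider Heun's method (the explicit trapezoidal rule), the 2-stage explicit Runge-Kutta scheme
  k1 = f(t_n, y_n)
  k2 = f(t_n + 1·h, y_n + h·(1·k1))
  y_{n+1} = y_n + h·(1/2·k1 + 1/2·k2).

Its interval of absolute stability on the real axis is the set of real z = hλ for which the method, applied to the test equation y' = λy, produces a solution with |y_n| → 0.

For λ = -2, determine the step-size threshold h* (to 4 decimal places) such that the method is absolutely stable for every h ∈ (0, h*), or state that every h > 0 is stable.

(-2.0000,0); λ=-2 ⇒ h* = 1.0000.

Set f=λy, z=hλ:
  order 2, 2-stage ⇒ R(z)=1+z+z^2/2
  (e.g. R(-1.68)=0.73120, |R|=0.73120)

Need |R(x)|<1, x<0.
x=-1.68: |R|=0.7312
|R(-2.04)|=1.0408 |R(-1.7)|=0.7450 |R(-1.25)|=0.5312
Bisect:
  x_lo=-2.4296 |R|=1.5219  x_hi=-0.2845 |R|=0.7560
  mid=-1.35705 |R|=0.56374 →hi
  mid=-1.89334 |R|=0.89902 →hi
  mid=-2.16148 |R|=1.17452 →lo
  mid=-2.02741 |R|=1.02778 →lo
  mid=-1.96037 |R|=0.96116 →hi
  mid=-1.99389 |R|=0.99391 →hi
  mid=-2.01065 |R|=1.01071 →lo
  mid=-2.00227 |R|=1.00227 →lo
  mid=-1.99808 |R|=0.99808 →hi
  ...
  [-2.00004,-1.99991] ⇒ x*=-2.0000
So |R|<1 on (-2.0000, 0).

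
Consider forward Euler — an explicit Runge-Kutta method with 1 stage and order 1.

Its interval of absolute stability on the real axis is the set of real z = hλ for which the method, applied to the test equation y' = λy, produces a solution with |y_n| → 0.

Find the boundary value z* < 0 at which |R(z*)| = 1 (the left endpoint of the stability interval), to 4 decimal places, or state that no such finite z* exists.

Test eqn y'=λy, z=hλ:
  order 1, 1-stage ⇒ R(z)=1+z
  (e.g. R(-1.05)=-0.05000, |R|=0.05000)

Need |R(x)|<1, x<0.
x=-1.05: |R|=0.0500
|R(-1.1)|=0.1000 |R(-0.61)|=0.3900
Bisect:
  x_lo=-2.3685 |R|=1.3685  x_hi=-0.3256 |R|=0.6744
  mid=-1.34705 |R|=0.34705 →hi
  mid=-1.85776 |R|=0.85776 →hi
  mid=-2.11312 |R|=1.11312 →lo
  mid=-1.98544 |R|=0.98544 →hi
  mid=-2.04928 |R|=1.04928 →lo
  mid=-2.01736 |R|=1.01736 →lo
  mid=-2.00140 |R|=1.00140 →lo
  mid=-1.99342 |R|=0.99342 →hi
  mid=-1.99741 |R|=0.99741 →hi
  mid=-1.99940 |R|=0.99940 →hi
  ...
  [-2.00003,-1.99990] ⇒ x*=-2.0000
Stable set (-2.0000, 0).

left endpoint -2.0000.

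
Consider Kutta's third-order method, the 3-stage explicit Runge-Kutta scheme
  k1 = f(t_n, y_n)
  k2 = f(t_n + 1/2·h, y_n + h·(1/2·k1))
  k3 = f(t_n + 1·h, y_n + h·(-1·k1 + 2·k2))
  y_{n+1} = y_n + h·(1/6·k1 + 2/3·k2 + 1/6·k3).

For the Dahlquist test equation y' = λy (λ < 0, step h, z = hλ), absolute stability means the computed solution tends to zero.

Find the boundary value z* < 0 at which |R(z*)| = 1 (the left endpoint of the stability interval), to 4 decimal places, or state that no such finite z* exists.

z* = -2.5127.

On y'=λy, z=hλ:
  order 3, 3-stage ⇒ R(z)=1+z+z^2/2+z^3/6
  (e.g. R(-0.47)=0.62315, |R|=0.62315)

Boundary: |R(x)|=1, x<0.
x=-0.47: |R|=0.6231
|R(-2.13)|=0.4721 |R(-1.76)|=0.1198 |R(-1.01)|=0.3283
Bisect:
  x_lo=-3.1919 |R|=2.5178  x_hi=-0.1864 |R|=0.8299
  mid=-1.68916 |R|=0.06580 →hi
  mid=-2.44053 |R|=0.88515 →hi
  mid=-2.81622 |R|=1.57329 →lo
  mid=-2.62838 |R|=1.20049 →lo
  mid=-2.53446 |R|=1.03605 →lo
  mid=-2.48749 |R|=0.95896 →hi
  mid=-2.51097 |R|=0.99709 →hi
  mid=-2.52272 |R|=1.01647 →lo
  ...
  [-2.51281,-2.51263] ⇒ x*=-2.5127
So |R|<1 on (-2.5127, 0).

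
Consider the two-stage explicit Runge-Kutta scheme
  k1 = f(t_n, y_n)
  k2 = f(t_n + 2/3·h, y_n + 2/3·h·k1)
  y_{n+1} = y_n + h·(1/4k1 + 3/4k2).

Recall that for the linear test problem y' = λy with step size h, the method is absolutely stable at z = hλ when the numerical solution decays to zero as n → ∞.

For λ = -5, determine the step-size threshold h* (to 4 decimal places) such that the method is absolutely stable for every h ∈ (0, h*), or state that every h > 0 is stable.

(-2.0000,0); λ=-5 ⇒ h* = (2)/5 = 0.4000.

Test eqn y'=λy, z=hλ:
  k1=λy_n ⇒ h·k1=z·y_n;  k2=λ(1+2/3z)y_n ⇒ h·k2=z(1+2/3z)y_n
  y_{n+1}/y_n = 1 + 1/4z + 3/4z(1+2/3z) = 1 + z + 1/2z²
  Hence R(z) = 1 + z + 1/2z².

Solve |R(x)|<1 on ℝ⁻.
x=-0.33: |R|=0.7245
R=1: x+1/2x²=0 ⇒ x=−2=-2.0000; min R=1−1/(4·1/2)=0.5000>−1
Confirm numerically:
  x=-1.752: |R|=0.78275 <1
  x=-1.665: |R|=0.72111 <1
  x=-1.438: |R|=0.59592 <1
  x=-1.149: |R|=0.51110 <1
  x=-2.327: |R|=1.38046 >1
  x=-2.242: |R|=1.27128 >1
  x=-2.059: |R|=1.06074 >1
So |R|<1 on (-2.0000, 0).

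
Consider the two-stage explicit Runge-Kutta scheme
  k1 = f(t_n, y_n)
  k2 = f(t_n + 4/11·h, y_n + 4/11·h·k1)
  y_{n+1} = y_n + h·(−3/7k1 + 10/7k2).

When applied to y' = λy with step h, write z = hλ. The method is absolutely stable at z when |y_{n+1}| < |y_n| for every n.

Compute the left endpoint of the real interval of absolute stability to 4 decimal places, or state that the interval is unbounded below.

Set f=λy, z=hλ:
  k1=λy_n ⇒ h·k1=z·y_n;  k2=λ(1+4/11z)y_n ⇒ h·k2=z(1+4/11z)y_n
  y_{n+1}/y_n = 1 − 3/7z + 10/7z(1+4/11z) = 1 + z + 40/77z²
  ⇒ R(z) = 1 + z + 40/77z².

Solve |R(x)|<1 on ℝ⁻.
x=-1.66: |R|=0.7715
R=1: x+40/77x²=0 ⇒ x=−77/40=-1.9250; min R=1−1/(4·40/77)=0.5188>−1
Confirm numerically:
  x=-1.449: |R|=0.64170 <1
  x=-1.357: |R|=0.59960 <1
  x=-0.793: |R|=0.53367 <1
  x=-2.420: |R|=1.62229 >1
  x=-2.394: |R|=1.58327 >1
So |R|<1 on (-1.9250, 0).

left endpoint -1.9250.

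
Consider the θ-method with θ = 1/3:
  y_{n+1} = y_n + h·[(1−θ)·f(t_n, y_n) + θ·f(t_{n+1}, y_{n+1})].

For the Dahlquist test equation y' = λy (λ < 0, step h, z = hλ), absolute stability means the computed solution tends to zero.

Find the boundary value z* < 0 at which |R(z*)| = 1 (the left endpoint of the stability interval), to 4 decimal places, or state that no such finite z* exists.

left endpoint -6.0000.

Set f=λy, z=hλ:
  y_{n+1} = y_n + z·[2/3·y_n + 1/3·y_{n+1}] ⇒ (1 − 1/3z)y_{n+1} = (1 + 2/3z)y_n
  ⇒ R(z) = (1 + 2/3z)/(1 − 1/3z).

Solve |R(x)|<1 on ℝ⁻.
x=-0.99: |R|=0.2556
R=−1: 1+2/3x = −1+1/3x ⇒ -1/3x=2 ⇒ x=2/(-1/3)=-6.0000
Confirm numerically:
  x=-5.906: |R|=0.98945 <1
  x=-5.028: |R|=0.87892 <1
  x=-4.364: |R|=0.77784 <1
  x=-4.251: |R|=0.75879 <1
  x=-6.250: |R|=1.02703 >1
  x=-6.126: |R|=1.01381 >1
Stable set (-6.0000, 0).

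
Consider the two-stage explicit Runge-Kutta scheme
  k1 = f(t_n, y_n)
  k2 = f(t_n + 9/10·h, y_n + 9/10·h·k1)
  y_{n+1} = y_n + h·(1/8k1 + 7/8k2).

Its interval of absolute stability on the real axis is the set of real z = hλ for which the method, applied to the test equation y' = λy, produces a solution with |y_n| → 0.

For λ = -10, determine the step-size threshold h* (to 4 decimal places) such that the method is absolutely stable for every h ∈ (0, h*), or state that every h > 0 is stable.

(-1.2698,0); λ=-10 ⇒ h* = (80/63)/10 = 0.1270.

With y'=λy (z=hλ):
  k1=λy_n ⇒ h·k1=z·y_n;  k2=λ(1+9/10z)y_n ⇒ h·k2=z(1+9/10z)y_n
  y_{n+1}/y_n = 1 + 1/8z + 7/8z(1+9/10z) = 1 + z + 63/80z²
  Hence R(z) = 1 + z + 63/80z².

Need |R(x)|<1, x<0.
x=-1.54: |R|=1.3276
R=1: x+63/80x²=0 ⇒ x=−80/63=-1.2698; min R=1−1/(4·63/80)=0.6825>−1
Confirm numerically:
  x=-0.996: |R|=0.78521 <1
  x=-0.831: |R|=0.71282 <1
  x=-0.749: |R|=0.69279 <1
  x=-0.573: |R|=0.68556 <1
  x=-1.814: |R|=1.77734 >1
  x=-1.638: |R|=1.47490 >1
  x=-1.363: |R|=1.09999 >1
So |R|<1 on (-1.2698, 0).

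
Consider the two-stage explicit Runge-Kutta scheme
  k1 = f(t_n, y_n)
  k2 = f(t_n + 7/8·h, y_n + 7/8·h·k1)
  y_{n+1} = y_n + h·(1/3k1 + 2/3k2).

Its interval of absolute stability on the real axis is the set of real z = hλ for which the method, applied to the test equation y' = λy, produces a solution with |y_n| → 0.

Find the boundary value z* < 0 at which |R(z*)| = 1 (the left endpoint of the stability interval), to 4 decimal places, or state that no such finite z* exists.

Set f=λy, z=hλ:
  k1=λy_n ⇒ h·k1=z·y_n;  k2=λ(1+7/8z)y_n ⇒ h·k2=z(1+7/8z)y_n
  y_{n+1}/y_n = 1 + 1/3z + 2/3z(1+7/8z) = 1 + z + 7/12z²
  R(z) = 1 + z + 7/12z².

Find x<0 with |R(x)|<1.
x=-0.54: |R|=0.6301
R=1: x+7/12x²=0 ⇒ x=−12/7=-1.7143; min R=1−1/(4·7/12)=0.5714>−1
Confirm numerically:
  x=-1.242: |R|=0.65783 <1
  x=-1.136: |R|=0.61679 <1
  x=-1.040: |R|=0.59093 <1
  x=-0.858: |R|=0.57143 <1
  x=-2.020: |R|=1.36023 >1
  x=-1.918: |R|=1.22792 >1
  x=-1.875: |R|=1.17578 >1
Stable set (-1.7143, 0).

left endpoint -1.7143.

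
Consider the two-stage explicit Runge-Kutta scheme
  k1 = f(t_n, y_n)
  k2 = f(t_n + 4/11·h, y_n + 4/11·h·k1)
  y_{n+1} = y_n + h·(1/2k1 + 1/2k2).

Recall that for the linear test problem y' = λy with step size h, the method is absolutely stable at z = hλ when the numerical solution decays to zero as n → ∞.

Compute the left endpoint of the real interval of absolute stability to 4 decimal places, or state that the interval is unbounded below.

z* = -5.5000.

With y'=λy (z=hλ):
  k1=λy_n ⇒ h·k1=z·y_n;  k2=λ(1+4/11z)y_n ⇒ h·k2=z(1+4/11z)y_n
  y_{n+1}/y_n = 1 + 1/2z + 1/2z(1+4/11z) = 1 + z + 2/11z²
  so R(z) = 1 + z + 2/11z².

Need |R(x)|<1, x<0.
x=-0.73: |R|=0.3669
R=1: x+2/11x²=0 ⇒ x=−11/2=-5.5000; min R=1−1/(4·2/11)=-0.3750>−1
Confirm numerically:
  x=-5.167: |R|=0.68716 <1
  x=-4.429: |R|=0.13755 <1
  x=-3.692: |R|=0.21366 <1
  x=-2.725: |R|=0.37489 <1
  x=-5.931: |R|=1.46477 >1
  x=-5.795: |R|=1.31082 >1
So |R|<1 on (-5.5000, 0).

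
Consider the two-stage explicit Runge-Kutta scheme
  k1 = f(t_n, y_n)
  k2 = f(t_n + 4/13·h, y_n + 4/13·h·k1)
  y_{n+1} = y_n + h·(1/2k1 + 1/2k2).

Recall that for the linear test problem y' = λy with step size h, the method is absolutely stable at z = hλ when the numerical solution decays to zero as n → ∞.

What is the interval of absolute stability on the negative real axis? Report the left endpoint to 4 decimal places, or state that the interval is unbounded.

z∈(-6.5000,0).

On y'=λy, z=hλ:
  k1=λy_n ⇒ h·k1=z·y_n;  k2=λ(1+4/13z)y_n ⇒ h·k2=z(1+4/13z)y_n
  y_{n+1}/y_n = 1 + 1/2z + 1/2z(1+4/13z) = 1 + z + 2/13z²
  R(z) = 1 + z + 2/13z².

Need |R(x)|<1, x<0.
x=-0.65: |R|=0.4150
R=1: x+2/13x²=0 ⇒ x=−13/2=-6.5000; min R=1−1/(4·2/13)=-0.6250>−1
Confirm numerically:
  x=-5.388: |R|=0.07824 <1
  x=-4.898: |R|=0.20717 <1
  x=-3.482: |R|=0.61672 <1
  x=-3.381: |R|=0.62236 <1
  x=-6.717: |R|=1.22424 >1
  x=-6.571: |R|=1.07178 >1
  x=-6.549: |R|=1.04937 >1
Stable set (-6.5000, 0).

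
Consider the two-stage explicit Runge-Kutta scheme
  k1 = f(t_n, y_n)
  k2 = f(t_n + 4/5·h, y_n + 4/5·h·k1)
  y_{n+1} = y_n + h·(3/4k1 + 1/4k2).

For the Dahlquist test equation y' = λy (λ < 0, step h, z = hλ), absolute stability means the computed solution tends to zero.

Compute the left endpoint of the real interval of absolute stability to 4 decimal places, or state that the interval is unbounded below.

left endpoint -5.0000.

With y'=λy (z=hλ):
  k1=λy_n ⇒ h·k1=z·y_n;  k2=λ(1+4/5z)y_n ⇒ h·k2=z(1+4/5z)y_n
  y_{n+1}/y_n = 1 + 3/4z + 1/4z(1+4/5z) = 1 + z + 1/5z²
  R(z) = 1 + z + 1/5z².

Solve |R(x)|<1 on ℝ⁻.
x=-0.89: |R|=0.2684
R=1: x+1/5x²=0 ⇒ x=−5=-5.0000; min R=1−1/(4·1/5)=-0.2500>−1
Confirm numerically:
  x=-4.680: |R|=0.70048 <1
  x=-3.315: |R|=0.11715 <1
  x=-2.933: |R|=0.21250 <1
  x=-5.500: |R|=1.55000 >1
  x=-5.049: |R|=1.04948 >1
Interval (-5.0000, 0).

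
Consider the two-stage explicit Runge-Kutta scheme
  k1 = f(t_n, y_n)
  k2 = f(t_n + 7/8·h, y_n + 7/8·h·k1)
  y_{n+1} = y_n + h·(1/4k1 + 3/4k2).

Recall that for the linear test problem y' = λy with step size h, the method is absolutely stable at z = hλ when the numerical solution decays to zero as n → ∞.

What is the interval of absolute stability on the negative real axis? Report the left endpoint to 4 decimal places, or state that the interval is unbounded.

(-1.5238, 0).

Test eqn y'=λy, z=hλ:
  k1=λy_n ⇒ h·k1=z·y_n;  k2=λ(1+7/8z)y_n ⇒ h·k2=z(1+7/8z)y_n
  y_{n+1}/y_n = 1 + 1/4z + 3/4z(1+7/8z) = 1 + z + 21/32z²
  R(z) = 1 + z + 21/32z².

Need |R(x)|<1, x<0.
x=-1.62: |R|=1.1023
R=1: x+21/32x²=0 ⇒ x=−32/21=-1.5238; min R=1−1/(4·21/32)=0.6190>−1
Confirm numerically:
  x=-1.486: |R|=0.96313 <1
  x=-1.217: |R|=0.75496 <1
  x=-1.208: |R|=0.74964 <1
  x=-1.031: |R|=0.66657 <1
  x=-1.711: |R|=1.21019 >1
  x=-1.680: |R|=1.17220 >1
Interval (-1.5238, 0).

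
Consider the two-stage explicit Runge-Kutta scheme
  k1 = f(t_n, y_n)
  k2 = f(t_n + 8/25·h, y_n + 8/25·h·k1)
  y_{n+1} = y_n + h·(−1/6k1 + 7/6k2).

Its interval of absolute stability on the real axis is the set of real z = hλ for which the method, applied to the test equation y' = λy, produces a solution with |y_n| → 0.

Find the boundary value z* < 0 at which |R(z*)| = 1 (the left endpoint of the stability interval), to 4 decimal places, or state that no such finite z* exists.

On y'=λy, z=hλ:
  k1=λy_n ⇒ h·k1=z·y_n;  k2=λ(1+8/25z)y_n ⇒ h·k2=z(1+8/25z)y_n
  y_{n+1}/y_n = 1 − 1/6z + 7/6z(1+8/25z) = 1 + z + 28/75z²
  ⇒ R(z) = 1 + z + 28/75z².

Need |R(x)|<1, x<0.
x=-1.62: |R|=0.3598
R=1: x+28/75x²=0 ⇒ x=−75/28=-2.6786; min R=1−1/(4·28/75)=0.3304>−1
Confirm numerically:
  x=-2.313: |R|=0.68432 <1
  x=-1.609: |R|=0.35752 <1
  x=-1.363: |R|=0.33057 <1
  x=-3.216: |R|=1.64526 >1
  x=-3.157: |R|=1.56388 >1
Interval (-2.6786, 0).

left endpoint -2.6786.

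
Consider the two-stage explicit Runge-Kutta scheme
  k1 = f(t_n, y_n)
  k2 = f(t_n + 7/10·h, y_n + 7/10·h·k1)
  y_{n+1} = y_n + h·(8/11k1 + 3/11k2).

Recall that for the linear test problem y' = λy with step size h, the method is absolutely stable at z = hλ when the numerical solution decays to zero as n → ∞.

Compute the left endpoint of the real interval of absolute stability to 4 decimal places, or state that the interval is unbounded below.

left endpoint -5.2381.

With y'=λy (z=hλ):
  k1=λy_n ⇒ h·k1=z·y_n;  k2=λ(1+7/10z)y_n ⇒ h·k2=z(1+7/10z)y_n
  y_{n+1}/y_n = 1 + 8/11z + 3/11z(1+7/10z) = 1 + z + 21/110z²
  so R(z) = 1 + z + 21/110z².

Find x<0 with |R(x)|<1.
x=-1.69: |R|=0.1447
R=1: x+21/110x²=0 ⇒ x=−110/21=-5.2381; min R=1−1/(4·21/110)=-0.3095>−1
Confirm numerically:
  x=-3.794: |R|=0.04597 <1
  x=-3.279: |R|=0.22638 <1
  x=-2.753: |R|=0.30610 <1
  x=-2.269: |R|=0.28613 <1
  x=-5.565: |R|=1.34731 >1
  x=-5.542: |R|=1.32154 >1
  x=-5.538: |R|=1.31708 >1
Interval (-5.2381, 0).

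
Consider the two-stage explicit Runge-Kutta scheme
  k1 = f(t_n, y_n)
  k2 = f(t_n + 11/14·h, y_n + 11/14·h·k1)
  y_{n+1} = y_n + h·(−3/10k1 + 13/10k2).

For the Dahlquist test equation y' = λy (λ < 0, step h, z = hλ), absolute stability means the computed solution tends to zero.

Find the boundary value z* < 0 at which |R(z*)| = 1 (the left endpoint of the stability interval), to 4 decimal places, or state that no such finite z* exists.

z* = -0.9790.

Set f=λy, z=hλ:
  k1=λy_n ⇒ h·k1=z·y_n;  k2=λ(1+11/14z)y_n ⇒ h·k2=z(1+11/14z)y_n
  y_{n+1}/y_n = 1 − 3/10z + 13/10z(1+11/14z) = 1 + z + 143/140z²
  ⇒ R(z) = 1 + z + 143/140z².

Find x<0 with |R(x)|<1.
x=-1.2: |R|=1.2709
R=1: x+143/140x²=0 ⇒ x=−140/143=-0.9790; min R=1−1/(4·143/140)=0.7552>−1
Confirm numerically:
  x=-0.927: |R|=0.95074 <1
  x=-0.855: |R|=0.89169 <1
  x=-0.839: |R|=0.88001 <1
  x=-0.754: |R|=0.82670 <1
  x=-1.419: |R|=1.63771 >1
  x=-1.062: |R|=1.09001 >1
Interval (-0.9790, 0).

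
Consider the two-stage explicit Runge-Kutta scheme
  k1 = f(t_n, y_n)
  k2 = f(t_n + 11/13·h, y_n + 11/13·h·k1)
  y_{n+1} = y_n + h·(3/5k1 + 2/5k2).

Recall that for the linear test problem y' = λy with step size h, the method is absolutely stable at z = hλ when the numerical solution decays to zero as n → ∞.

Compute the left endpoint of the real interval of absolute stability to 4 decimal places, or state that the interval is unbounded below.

z* = -2.9545.

With y'=λy (z=hλ):
  k1=λy_n ⇒ h·k1=z·y_n;  k2=λ(1+11/13z)y_n ⇒ h·k2=z(1+11/13z)y_n
  y_{n+1}/y_n = 1 + 3/5z + 2/5z(1+11/13z) = 1 + z + 22/65z²
  ⇒ R(z) = 1 + z + 22/65z².

Solve |R(x)|<1 on ℝ⁻.
x=-1.31: |R|=0.2708
R=1: x+22/65x²=0 ⇒ x=−65/22=-2.9545; min R=1−1/(4·22/65)=0.2614>−1
Confirm numerically:
  x=-2.315: |R|=0.49889 <1
  x=-1.669: |R|=0.27381 <1
  x=-1.598: |R|=0.26630 <1
  x=-1.454: |R|=0.26155 <1
  x=-3.327: |R|=1.41941 >1
  x=-3.122: |R|=1.17695 >1
Interval (-2.9545, 0).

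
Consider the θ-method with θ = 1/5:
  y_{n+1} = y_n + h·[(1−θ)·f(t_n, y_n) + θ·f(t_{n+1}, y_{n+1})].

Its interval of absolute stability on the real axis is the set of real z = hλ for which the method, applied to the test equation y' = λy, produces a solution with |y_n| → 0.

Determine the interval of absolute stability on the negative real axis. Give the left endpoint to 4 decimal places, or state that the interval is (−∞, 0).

Set f=λy, z=hλ:
  y_{n+1} = y_n + z·[4/5·y_n + 1/5·y_{n+1}] ⇒ (1 − 1/5z)y_{n+1} = (1 + 4/5z)y_n
  so R(z) = (1 + 4/5z)/(1 − 1/5z).

Need |R(x)|<1, x<0.
x=-1.75: |R|=0.2963
R=−1: 1+4/5x = −1+1/5x ⇒ -3/5x=2 ⇒ x=2/(-3/5)=-3.3333
Confirm numerically:
  x=-2.866: |R|=0.82176 <1
  x=-2.450: |R|=0.64430 <1
  x=-2.140: |R|=0.49860 <1
  x=-1.376: |R|=0.07905 <1
  x=-3.600: |R|=1.09302 >1
  x=-3.554: |R|=1.07739 >1
  x=-3.460: |R|=1.04492 >1
Stable set (-3.3333, 0).

z∈(-3.3333,0).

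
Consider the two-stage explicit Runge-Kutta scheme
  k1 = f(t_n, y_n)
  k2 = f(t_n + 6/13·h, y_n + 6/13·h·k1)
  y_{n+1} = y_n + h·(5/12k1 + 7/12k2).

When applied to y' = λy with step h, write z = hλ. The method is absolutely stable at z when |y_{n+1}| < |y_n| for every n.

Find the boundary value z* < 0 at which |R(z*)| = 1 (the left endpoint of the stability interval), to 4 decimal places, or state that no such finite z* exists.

With y'=λy (z=hλ):
  k1=λy_n ⇒ h·k1=z·y_n;  k2=λ(1+6/13z)y_n ⇒ h·k2=z(1+6/13z)y_n
  y_{n+1}/y_n = 1 + 5/12z + 7/12z(1+6/13z) = 1 + z + 7/26z²
  ⇒ R(z) = 1 + z + 7/26z².

Solve |R(x)|<1 on ℝ⁻.
x=-1.4: |R|=0.1277
R=1: x+7/26x²=0 ⇒ x=−26/7=-3.7143; min R=1−1/(4·7/26)=0.0714>−1
Confirm numerically:
  x=-2.534: |R|=0.19477 <1
  x=-1.848: |R|=0.07145 <1
  x=-1.566: |R|=0.09425 <1
  x=-4.180: |R|=1.52411 >1
  x=-4.086: |R|=1.40891 >1
Stable set (-3.7143, 0).

z* = -3.7143.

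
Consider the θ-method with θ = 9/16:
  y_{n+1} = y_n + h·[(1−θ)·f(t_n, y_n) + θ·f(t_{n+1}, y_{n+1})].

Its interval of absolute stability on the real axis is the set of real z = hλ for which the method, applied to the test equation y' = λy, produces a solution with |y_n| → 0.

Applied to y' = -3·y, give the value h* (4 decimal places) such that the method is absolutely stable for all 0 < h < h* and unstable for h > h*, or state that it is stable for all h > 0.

On y'=λy, z=hλ:
  y_{n+1} = y_n + z·[7/16·y_n + 9/16·y_{n+1}] ⇒ (1 − 9/16z)y_{n+1} = (1 + 7/16z)y_n
  R(z) = (1 + 7/16z)/(1 − 9/16z).

Find x<0 with |R(x)|<1.
x=-0.63: |R|=0.5348
x=-2: |R|=0.0588
x=-10: |R|=0.5094
x=-100: |R|=0.7467
θ=9/16≥1/2 ⇒ |1+7/16x|<|1−9/16x| ∀x<0 ⇒ stable on all of ℝ⁻.

interval (−∞, 0). Any h>0 works for λ=-3.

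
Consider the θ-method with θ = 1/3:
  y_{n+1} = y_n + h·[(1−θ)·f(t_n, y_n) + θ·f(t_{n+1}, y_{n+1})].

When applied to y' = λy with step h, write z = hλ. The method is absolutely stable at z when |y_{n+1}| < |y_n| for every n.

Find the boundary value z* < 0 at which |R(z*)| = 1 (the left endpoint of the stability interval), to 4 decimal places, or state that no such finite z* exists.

z* = -6.0000.

With y'=λy (z=hλ):
  y_{n+1} = y_n + z·[2/3·y_n + 1/3·y_{n+1}] ⇒ (1 − 1/3z)y_{n+1} = (1 + 2/3z)y_n
  Hence R(z) = (1 + 2/3z)/(1 − 1/3z).

Solve |R(x)|<1 on ℝ⁻.
x=-1.65: |R|=0.0645
R=−1: 1+2/3x = −1+1/3x ⇒ -1/3x=2 ⇒ x=2/(-1/3)=-6.0000
Confirm numerically:
  x=-5.223: |R|=0.90551 <1
  x=-4.704: |R|=0.83178 <1
  x=-4.520: |R|=0.80319 <1
  x=-3.116: |R|=0.52845 <1
  x=-6.171: |R|=1.01865 >1
  x=-6.099: |R|=1.01088 >1
Interval (-6.0000, 0).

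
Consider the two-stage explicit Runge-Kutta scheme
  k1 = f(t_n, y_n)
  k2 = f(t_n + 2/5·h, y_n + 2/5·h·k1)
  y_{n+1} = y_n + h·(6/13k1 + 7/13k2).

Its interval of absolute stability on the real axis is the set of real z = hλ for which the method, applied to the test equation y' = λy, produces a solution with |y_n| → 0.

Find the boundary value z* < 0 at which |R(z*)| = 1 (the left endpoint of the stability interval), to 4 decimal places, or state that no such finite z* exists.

Set f=λy, z=hλ:
  k1=λy_n ⇒ h·k1=z·y_n;  k2=λ(1+2/5z)y_n ⇒ h·k2=z(1+2/5z)y_n
  y_{n+1}/y_n = 1 + 6/13z + 7/13z(1+2/5z) = 1 + z + 14/65z²
  so R(z) = 1 + z + 14/65z².

Boundary: |R(x)|=1, x<0.
x=-1.41: |R|=0.0182
R=1: x+14/65x²=0 ⇒ x=−65/14=-4.6429; min R=1−1/(4·14/65)=-0.1607>−1
Confirm numerically:
  x=-4.200: |R|=0.59938 <1
  x=-2.689: |R|=0.13161 <1
  x=-2.645: |R|=0.13816 <1
  x=-5.026: |R|=1.41476 >1
  x=-4.994: |R|=1.37770 >1
  x=-4.708: |R|=1.06606 >1
Stable set (-4.6429, 0).

z* = -4.6429.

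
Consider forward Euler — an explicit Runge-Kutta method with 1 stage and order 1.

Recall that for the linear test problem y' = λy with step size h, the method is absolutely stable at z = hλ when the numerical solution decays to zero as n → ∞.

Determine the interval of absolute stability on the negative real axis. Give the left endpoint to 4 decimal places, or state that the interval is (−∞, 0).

Test eqn y'=λy, z=hλ:
  order 1, 1-stage ⇒ R(z)=1+z
  (e.g. R(-1.31)=-0.31000, |R|=0.31000)

Boundary: |R(x)|=1, x<0.
x=-1.31: |R|=0.3100
|R(-1.95)|=0.9500 |R(-0.97)|=0.0300 |R(-0.94)|=0.0600
Bisect:
  x_lo=-2.5559 |R|=1.5559  x_hi=-0.3652 |R|=0.6348
  mid=-1.46052 |R|=0.46052 →hi
  mid=-2.00819 |R|=1.00819 →lo
  mid=-1.73436 |R|=0.73436 →hi
  mid=-1.87127 |R|=0.87127 →hi
  mid=-1.93973 |R|=0.93973 →hi
  mid=-1.97396 |R|=0.97396 →hi
  mid=-1.99108 |R|=0.99108 →hi
  ...
  [-2.00003,-1.99990] ⇒ x*=-2.0000
Interval (-2.0000, 0).

z∈(-2.0000,0).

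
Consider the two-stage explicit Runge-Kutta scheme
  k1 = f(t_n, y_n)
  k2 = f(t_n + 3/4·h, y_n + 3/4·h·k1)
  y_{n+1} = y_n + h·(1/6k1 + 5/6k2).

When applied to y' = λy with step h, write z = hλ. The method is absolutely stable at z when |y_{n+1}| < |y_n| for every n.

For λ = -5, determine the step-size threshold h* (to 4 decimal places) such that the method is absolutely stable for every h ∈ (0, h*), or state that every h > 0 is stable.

(-1.6000,0); λ=-5 ⇒ h* = (8/5)/5 = 0.3200.

Set f=λy, z=hλ:
  k1=λy_n ⇒ h·k1=z·y_n;  k2=λ(1+3/4z)y_n ⇒ h·k2=z(1+3/4z)y_n
  y_{n+1}/y_n = 1 + 1/6z + 5/6z(1+3/4z) = 1 + z + 5/8z²
  so R(z) = 1 + z + 5/8z².

Solve |R(x)|<1 on ℝ⁻.
x=-1.38: |R|=0.8102
R=1: x+5/8x²=0 ⇒ x=−8/5=-1.6000; min R=1−1/(4·5/8)=0.6000>−1
Confirm numerically:
  x=-1.425: |R|=0.84414 <1
  x=-1.318: |R|=0.76770 <1
  x=-1.254: |R|=0.72882 <1
  x=-0.742: |R|=0.60210 <1
  x=-2.126: |R|=1.69892 >1
  x=-1.815: |R|=1.24389 >1
So |R|<1 on (-1.6000, 0).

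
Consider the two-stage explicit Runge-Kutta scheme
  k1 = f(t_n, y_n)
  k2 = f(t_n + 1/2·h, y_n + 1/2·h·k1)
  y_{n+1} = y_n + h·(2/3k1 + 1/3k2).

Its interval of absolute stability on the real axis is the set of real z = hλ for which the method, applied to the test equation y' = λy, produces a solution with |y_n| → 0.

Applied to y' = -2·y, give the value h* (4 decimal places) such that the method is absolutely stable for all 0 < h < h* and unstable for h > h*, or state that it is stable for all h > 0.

On y'=λy, z=hλ:
  k1=λy_n ⇒ h·k1=z·y_n;  k2=λ(1+1/2z)y_n ⇒ h·k2=z(1+1/2z)y_n
  y_{n+1}/y_n = 1 + 2/3z + 1/3z(1+1/2z) = 1 + z + 1/6z²
  ⇒ R(z) = 1 + z + 1/6z².

Need |R(x)|<1, x<0.
x=-0.57: |R|=0.4842
R=1: x+1/6x²=0 ⇒ x=−6=-6.0000; min R=1−1/(4·1/6)=-0.5000>−1
Confirm numerically:
  x=-5.112: |R|=0.24342 <1
  x=-4.989: |R|=0.15935 <1
  x=-4.984: |R|=0.15604 <1
  x=-4.286: |R|=0.22437 <1
  x=-6.540: |R|=1.58860 >1
  x=-6.505: |R|=1.54750 >1
Interval (-6.0000, 0).

(-6.0000,0); λ=-2 ⇒ h* = (6)/2 = 3.0000.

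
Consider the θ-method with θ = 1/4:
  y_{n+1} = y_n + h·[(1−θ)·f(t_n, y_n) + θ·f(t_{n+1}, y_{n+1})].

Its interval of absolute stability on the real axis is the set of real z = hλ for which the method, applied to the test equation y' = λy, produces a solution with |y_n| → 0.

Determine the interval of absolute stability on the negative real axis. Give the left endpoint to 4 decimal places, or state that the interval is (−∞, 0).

With y'=λy (z=hλ):
  y_{n+1} = y_n + z·[3/4·y_n + 1/4·y_{n+1}] ⇒ (1 − 1/4z)y_{n+1} = (1 + 3/4z)y_n
  so R(z) = (1 + 3/4z)/(1 − 1/4z).

Solve |R(x)|<1 on ℝ⁻.
x=-1.12: |R|=0.1250
R=−1: 1+3/4x = −1+1/4x ⇒ -1/2x=2 ⇒ x=2/(-1/2)=-4.0000
Confirm numerically:
  x=-3.885: |R|=0.97083 <1
  x=-3.234: |R|=0.78822 <1
  x=-3.120: |R|=0.75281 <1
  x=-4.090: |R|=1.02225 >1
  x=-4.070: |R|=1.01735 >1
  x=-4.052: |R|=1.01292 >1
Stable set (-4.0000, 0).

(-4.0000, 0).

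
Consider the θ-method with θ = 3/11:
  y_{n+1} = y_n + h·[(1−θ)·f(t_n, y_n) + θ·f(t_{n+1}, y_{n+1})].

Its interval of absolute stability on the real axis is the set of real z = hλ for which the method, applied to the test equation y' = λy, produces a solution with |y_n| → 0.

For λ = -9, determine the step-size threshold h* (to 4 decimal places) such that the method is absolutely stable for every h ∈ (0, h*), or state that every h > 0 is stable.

Set f=λy, z=hλ:
  y_{n+1} = y_n + z·[8/11·y_n + 3/11·y_{n+1}] ⇒ (1 − 3/11z)y_{n+1} = (1 + 8/11z)y_n
  Hence R(z) = (1 + 8/11z)/(1 − 3/11z).

Need |R(x)|<1, x<0.
x=-0.86: |R|=0.3034
R=−1: 1+8/11x = −1+3/11x ⇒ -5/11x=2 ⇒ x=2/(-5/11)=-4.4000
Confirm numerically:
  x=-4.086: |R|=0.93250 <1
  x=-3.754: |R|=0.85491 <1
  x=-2.227: |R|=0.38550 <1
  x=-4.706: |R|=1.06091 >1
  x=-4.430: |R|=1.00618 >1
Stable set (-4.4000, 0).

(-4.4000,0); λ=-9 ⇒ h* = (22/5)/9 = 0.4889.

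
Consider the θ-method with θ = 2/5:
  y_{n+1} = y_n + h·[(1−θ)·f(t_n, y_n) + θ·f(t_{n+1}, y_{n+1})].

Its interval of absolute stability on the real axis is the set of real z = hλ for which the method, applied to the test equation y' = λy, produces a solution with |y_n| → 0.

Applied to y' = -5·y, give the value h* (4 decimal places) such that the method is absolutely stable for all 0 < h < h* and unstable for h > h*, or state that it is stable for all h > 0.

Set f=λy, z=hλ:
  y_{n+1} = y_n + z·[3/5·y_n + 2/5·y_{n+1}] ⇒ (1 − 2/5z)y_{n+1} = (1 + 3/5z)y_n
  R(z) = (1 + 3/5z)/(1 − 2/5z).

Solve |R(x)|<1 on ℝ⁻.
x=-0.42: |R|=0.6404
R=−1: 1+3/5x = −1+2/5x ⇒ -1/5x=2 ⇒ x=2/(-1/5)=-10.0000
Confirm numerically:
  x=-8.720: |R|=0.94296 <1
  x=-6.157: |R|=0.77804 <1
  x=-4.451: |R|=0.60085 <1
  x=-4.072: |R|=0.54900 <1
  x=-10.547: |R|=1.02096 >1
  x=-10.427: |R|=1.01652 >1
  x=-10.318: |R|=1.01240 >1
So |R|<1 on (-10.0000, 0).

(-10.0000,0); λ=-5 ⇒ h* = (10)/5 = 2.0000.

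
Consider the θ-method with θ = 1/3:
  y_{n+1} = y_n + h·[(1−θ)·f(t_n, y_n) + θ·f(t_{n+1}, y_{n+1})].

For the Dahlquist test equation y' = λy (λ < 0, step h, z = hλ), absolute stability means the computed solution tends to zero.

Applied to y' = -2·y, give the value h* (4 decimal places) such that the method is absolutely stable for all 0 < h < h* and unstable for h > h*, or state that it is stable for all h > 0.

(-6.0000,0); λ=-2 ⇒ h* = (6)/2 = 3.0000.

Set f=λy, z=hλ:
  y_{n+1} = y_n + z·[2/3·y_n + 1/3·y_{n+1}] ⇒ (1 − 1/3z)y_{n+1} = (1 + 2/3z)y_n
  R(z) = (1 + 2/3z)/(1 − 1/3z).

Solve |R(x)|<1 on ℝ⁻.
x=-1.07: |R|=0.2113
R=−1: 1+2/3x = −1+1/3x ⇒ -1/3x=2 ⇒ x=2/(-1/3)=-6.0000
Confirm numerically:
  x=-5.830: |R|=0.98075 <1
  x=-4.692: |R|=0.82995 <1
  x=-4.483: |R|=0.79727 <1
  x=-3.040: |R|=0.50993 <1
  x=-6.496: |R|=1.05223 >1
  x=-6.462: |R|=1.04883 >1
Stable set (-6.0000, 0).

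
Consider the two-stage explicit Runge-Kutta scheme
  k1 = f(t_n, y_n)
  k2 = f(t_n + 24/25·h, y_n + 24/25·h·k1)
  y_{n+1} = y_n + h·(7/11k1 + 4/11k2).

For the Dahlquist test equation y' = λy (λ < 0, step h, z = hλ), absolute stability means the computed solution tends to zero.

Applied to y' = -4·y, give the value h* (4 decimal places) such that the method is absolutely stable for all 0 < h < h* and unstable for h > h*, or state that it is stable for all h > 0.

(-2.8646,0); λ=-4 ⇒ h* = (275/96)/4 = 0.7161.

Test eqn y'=λy, z=hλ:
  k1=λy_n ⇒ h·k1=z·y_n;  k2=λ(1+24/25z)y_n ⇒ h·k2=z(1+24/25z)y_n
  y_{n+1}/y_n = 1 + 7/11z + 4/11z(1+24/25z) = 1 + z + 96/275z²
  so R(z) = 1 + z + 96/275z².

Boundary: |R(x)|=1, x<0.
x=-0.95: |R|=0.3651
R=1: x+96/275x²=0 ⇒ x=−275/96=-2.8646; min R=1−1/(4·96/275)=0.2839>−1
Confirm numerically:
  x=-2.674: |R|=0.82210 <1
  x=-1.492: |R|=0.28510 <1
  x=-1.447: |R|=0.28393 <1
  x=-3.292: |R|=1.49119 >1
  x=-2.921: |R|=1.05753 >1
So |R|<1 on (-2.8646, 0).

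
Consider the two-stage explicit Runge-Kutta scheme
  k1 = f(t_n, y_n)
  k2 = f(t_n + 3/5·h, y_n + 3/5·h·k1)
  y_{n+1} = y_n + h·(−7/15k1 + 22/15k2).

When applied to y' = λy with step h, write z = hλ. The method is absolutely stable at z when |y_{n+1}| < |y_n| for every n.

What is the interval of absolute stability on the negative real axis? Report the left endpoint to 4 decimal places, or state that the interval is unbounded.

Set f=λy, z=hλ:
  k1=λy_n ⇒ h·k1=z·y_n;  k2=λ(1+3/5z)y_n ⇒ h·k2=z(1+3/5z)y_n
  y_{n+1}/y_n = 1 − 7/15z + 22/15z(1+3/5z) = 1 + z + 22/25z²
  so R(z) = 1 + z + 22/25z².

Solve |R(x)|<1 on ℝ⁻.
x=-0.61: |R|=0.7174
R=1: x+22/25x²=0 ⇒ x=−25/22=-1.1364; min R=1−1/(4·22/25)=0.7159>−1
Confirm numerically:
  x=-1.059: |R|=0.92790 <1
  x=-0.830: |R|=0.77623 <1
  x=-0.723: |R|=0.73700 <1
  x=-0.718: |R|=0.73566 <1
  x=-1.725: |R|=1.89355 >1
  x=-1.660: |R|=1.76493 >1
  x=-1.261: |R|=1.13831 >1
So |R|<1 on (-1.1364, 0).

(-1.1364, 0).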